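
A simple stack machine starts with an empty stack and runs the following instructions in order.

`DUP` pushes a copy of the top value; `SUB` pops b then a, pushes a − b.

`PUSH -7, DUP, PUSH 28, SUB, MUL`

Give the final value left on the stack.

245

PUSH -7 : [-7]
DUP     : [-7, -7]
PUSH 28 : [-7, -7, 28]
SUB     : [-7, -35]
MUL     : [245]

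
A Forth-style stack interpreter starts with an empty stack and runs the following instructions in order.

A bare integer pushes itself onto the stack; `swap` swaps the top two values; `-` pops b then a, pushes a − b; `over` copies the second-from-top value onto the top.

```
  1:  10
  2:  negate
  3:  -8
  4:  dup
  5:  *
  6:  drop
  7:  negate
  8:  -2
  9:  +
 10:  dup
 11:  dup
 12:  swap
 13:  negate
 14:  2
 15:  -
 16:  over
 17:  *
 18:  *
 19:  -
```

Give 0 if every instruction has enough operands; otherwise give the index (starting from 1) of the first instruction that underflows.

0

10     -> 10
negate -> -10
-8     -> -10 -8
dup    -> -10 -8 -8
*      -> -10 64
drop   -> -10
negate -> 10
-2     -> 10 -2
+      -> 8
dup    -> 8 8
dup    -> 8 8 8
swap   -> 8 8 8
negate -> 8 8 -8
2      -> 8 8 -8 2
-      -> 8 8 -10
over   -> 8 8 -10 8
*      -> 8 8 -80
*      -> 8 -640
-      -> 648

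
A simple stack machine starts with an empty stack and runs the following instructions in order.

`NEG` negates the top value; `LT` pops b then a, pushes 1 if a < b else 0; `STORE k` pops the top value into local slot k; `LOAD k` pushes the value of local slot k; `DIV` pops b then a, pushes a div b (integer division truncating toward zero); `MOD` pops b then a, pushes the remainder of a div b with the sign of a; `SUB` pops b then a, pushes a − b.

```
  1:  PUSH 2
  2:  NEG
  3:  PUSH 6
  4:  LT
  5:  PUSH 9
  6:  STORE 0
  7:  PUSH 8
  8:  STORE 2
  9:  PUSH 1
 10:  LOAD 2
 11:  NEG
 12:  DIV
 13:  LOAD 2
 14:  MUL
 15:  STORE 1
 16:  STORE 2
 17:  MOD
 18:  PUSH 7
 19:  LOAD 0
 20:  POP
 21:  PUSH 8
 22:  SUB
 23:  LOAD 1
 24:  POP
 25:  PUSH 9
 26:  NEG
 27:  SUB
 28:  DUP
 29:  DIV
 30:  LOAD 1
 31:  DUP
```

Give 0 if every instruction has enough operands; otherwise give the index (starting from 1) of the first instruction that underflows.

PUSH 2  : 2
NEG     : -2
PUSH 6  : -2 6
LT      : 1
PUSH 9  : 1 9
STORE 0 : 1
PUSH 8  : 1 8
STORE 2 : 1
PUSH 1  : 1 1
LOAD 2  : 1 1 8
NEG     : 1 1 -8
DIV     : 1 0
LOAD 2  : 1 0 8
MUL     : 1 0
STORE 1 : 1
STORE 2 : (empty)
MOD  — needs 2 operands, stack has 0 → underflow

17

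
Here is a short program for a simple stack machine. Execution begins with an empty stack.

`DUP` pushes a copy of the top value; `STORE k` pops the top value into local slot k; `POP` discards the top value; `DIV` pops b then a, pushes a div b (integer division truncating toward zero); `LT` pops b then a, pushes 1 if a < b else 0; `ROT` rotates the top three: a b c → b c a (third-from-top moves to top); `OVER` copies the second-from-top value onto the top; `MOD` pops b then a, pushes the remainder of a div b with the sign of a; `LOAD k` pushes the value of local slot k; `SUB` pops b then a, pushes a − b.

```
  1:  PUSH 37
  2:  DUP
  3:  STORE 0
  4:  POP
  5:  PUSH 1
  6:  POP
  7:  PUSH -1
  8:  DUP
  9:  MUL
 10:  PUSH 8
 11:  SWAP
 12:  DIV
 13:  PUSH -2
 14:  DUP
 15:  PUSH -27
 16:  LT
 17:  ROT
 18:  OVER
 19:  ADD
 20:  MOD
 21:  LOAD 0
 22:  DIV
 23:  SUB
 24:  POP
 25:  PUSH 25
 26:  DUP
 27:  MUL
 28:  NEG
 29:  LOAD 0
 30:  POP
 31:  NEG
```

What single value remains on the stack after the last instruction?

PUSH 37  -> 37
DUP      -> 37 37
STORE 0  -> 37
POP      -> (empty)
PUSH 1   -> 1
POP      -> (empty)
PUSH -1  -> -1
DUP      -> -1 -1
MUL      -> 1
PUSH 8   -> 1 8
SWAP     -> 8 1
DIV      -> 8
PUSH -2  -> 8 -2
DUP      -> 8 -2 -2
PUSH -27 -> 8 -2 -2 -27
LT       -> 8 -2 0
ROT      -> -2 0 8
OVER     -> -2 0 8 0
ADD      -> -2 0 8
MOD      -> -2 0
LOAD 0   -> -2 0 37
DIV      -> -2 0
SUB      -> -2
POP      -> (empty)
PUSH 25  -> 25
DUP      -> 25 25
MUL      -> 625
NEG      -> -625
LOAD 0   -> -625 37
POP      -> -625
NEG      -> 625

625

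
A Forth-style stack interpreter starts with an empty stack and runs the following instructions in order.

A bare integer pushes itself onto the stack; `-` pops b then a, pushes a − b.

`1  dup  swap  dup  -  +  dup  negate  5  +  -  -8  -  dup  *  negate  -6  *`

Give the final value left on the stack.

150

1      → [1]
dup    → [1, 1]
swap   → [1, 1]
dup    → [1, 1, 1]
-      → [1, 0]
+      → [1]
dup    → [1, 1]
negate → [1, -1]
5      → [1, -1, 5]
+      → [1, 4]
-      → [-3]
-8     → [-3, -8]
-      → [5]
dup    → [5, 5]
*      → [25]
negate → [-25]
-6     → [-25, -6]
*      → [150]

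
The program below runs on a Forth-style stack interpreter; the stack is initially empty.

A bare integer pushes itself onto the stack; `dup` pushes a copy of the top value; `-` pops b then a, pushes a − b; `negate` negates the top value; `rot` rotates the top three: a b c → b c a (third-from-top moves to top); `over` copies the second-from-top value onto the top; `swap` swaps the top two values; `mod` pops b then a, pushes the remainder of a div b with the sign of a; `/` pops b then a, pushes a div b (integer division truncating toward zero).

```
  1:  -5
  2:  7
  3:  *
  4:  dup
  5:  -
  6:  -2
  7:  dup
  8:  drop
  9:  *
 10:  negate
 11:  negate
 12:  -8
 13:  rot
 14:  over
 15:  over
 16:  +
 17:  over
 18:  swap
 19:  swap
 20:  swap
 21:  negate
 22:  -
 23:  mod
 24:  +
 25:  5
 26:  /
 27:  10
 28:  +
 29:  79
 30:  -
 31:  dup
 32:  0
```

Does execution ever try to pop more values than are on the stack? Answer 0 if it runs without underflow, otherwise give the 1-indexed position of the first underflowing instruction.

-5      [-5]
7       [-5, 7]
*       [-35]
dup     [-35, -35]
-       [0]
-2      [0, -2]
dup     [0, -2, -2]
drop    [0, -2]
*       [0]
negate  [0]
negate  [0]
-8      [0, -8]
rot  — needs 3 operands, stack has 2 → underflow

13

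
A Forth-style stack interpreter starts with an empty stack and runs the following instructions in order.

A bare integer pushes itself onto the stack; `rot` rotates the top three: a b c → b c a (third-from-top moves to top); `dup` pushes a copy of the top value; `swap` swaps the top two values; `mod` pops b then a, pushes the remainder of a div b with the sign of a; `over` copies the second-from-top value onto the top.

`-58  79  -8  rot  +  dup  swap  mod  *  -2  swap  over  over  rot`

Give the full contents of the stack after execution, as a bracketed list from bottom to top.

-58   -58
79    -58 79
-8    -58 79 -8
rot   79 -8 -58
+     79 -66
dup   79 -66 -66
swap  79 -66 -66
mod   79 0
*     0
-2    0 -2
swap  -2 0
over  -2 0 -2
over  -2 0 -2 0
rot   -2 -2 0 0

[-2, -2, 0, 0]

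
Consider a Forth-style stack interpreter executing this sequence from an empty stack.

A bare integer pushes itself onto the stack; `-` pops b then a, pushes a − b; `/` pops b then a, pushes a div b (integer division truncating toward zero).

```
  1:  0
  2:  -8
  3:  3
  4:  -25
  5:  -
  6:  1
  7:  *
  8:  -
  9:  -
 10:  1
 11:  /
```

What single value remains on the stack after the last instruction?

0   : [0]
-8  : [0, -8]
3   : [0, -8, 3]
-25 : [0, -8, 3, -25]
-   : [0, -8, 28]
1   : [0, -8, 28, 1]
*   : [0, -8, 28]
-   : [0, -36]
-   : [36]
1   : [36, 1]
/   : [36]

36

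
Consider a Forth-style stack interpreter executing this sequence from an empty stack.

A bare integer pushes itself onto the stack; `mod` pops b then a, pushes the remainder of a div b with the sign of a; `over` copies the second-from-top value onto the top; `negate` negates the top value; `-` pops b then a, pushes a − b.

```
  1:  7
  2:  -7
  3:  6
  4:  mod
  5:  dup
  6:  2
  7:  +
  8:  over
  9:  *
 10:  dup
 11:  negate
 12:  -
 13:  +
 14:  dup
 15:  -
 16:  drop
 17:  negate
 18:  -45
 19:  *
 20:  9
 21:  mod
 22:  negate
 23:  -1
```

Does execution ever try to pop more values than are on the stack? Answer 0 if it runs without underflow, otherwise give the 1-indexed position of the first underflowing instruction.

7      → 7
-7     → 7 -7
6      → 7 -7 6
mod    → 7 -1
dup    → 7 -1 -1
2      → 7 -1 -1 2
+      → 7 -1 1
over   → 7 -1 1 -1
*      → 7 -1 -1
dup    → 7 -1 -1 -1
negate → 7 -1 -1 1
-      → 7 -1 -2
+      → 7 -3
dup    → 7 -3 -3
-      → 7 0
drop   → 7
negate → -7
-45    → -7 -45
*      → 315
9      → 315 9
mod    → 0
negate → 0
-1     → 0 -1

0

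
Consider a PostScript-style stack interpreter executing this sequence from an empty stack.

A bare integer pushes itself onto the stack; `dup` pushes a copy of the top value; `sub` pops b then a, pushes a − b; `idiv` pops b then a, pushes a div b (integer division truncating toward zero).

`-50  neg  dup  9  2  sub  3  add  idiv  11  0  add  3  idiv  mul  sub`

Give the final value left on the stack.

35

-50  : [-50]
neg  : [50]
dup  : [50, 50]
9    : [50, 50, 9]
2    : [50, 50, 9, 2]
sub  : [50, 50, 7]
3    : [50, 50, 7, 3]
add  : [50, 50, 10]
idiv : [50, 5]
11   : [50, 5, 11]
0    : [50, 5, 11, 0]
add  : [50, 5, 11]
3    : [50, 5, 11, 3]
idiv : [50, 5, 3]
mul  : [50, 15]
sub  : [35]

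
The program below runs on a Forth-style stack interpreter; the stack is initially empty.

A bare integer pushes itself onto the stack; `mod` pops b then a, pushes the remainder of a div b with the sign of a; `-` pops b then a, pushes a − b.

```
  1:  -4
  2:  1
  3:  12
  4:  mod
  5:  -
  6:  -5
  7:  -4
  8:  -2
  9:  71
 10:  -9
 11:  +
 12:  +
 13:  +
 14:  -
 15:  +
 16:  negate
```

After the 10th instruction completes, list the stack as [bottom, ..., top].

-4  → -4
1   → -4 1
12  → -4 1 12
mod → -4 1
-   → -5
-5  → -5 -5
-4  → -5 -5 -4
-2  → -5 -5 -4 -2
71  → -5 -5 -4 -2 71
-9  → -5 -5 -4 -2 71 -9

[-5, -5, -4, -2, 71, -9]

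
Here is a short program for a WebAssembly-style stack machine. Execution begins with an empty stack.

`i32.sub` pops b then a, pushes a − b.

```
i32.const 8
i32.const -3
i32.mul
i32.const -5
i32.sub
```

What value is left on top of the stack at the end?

-19

i32.const 8  → [8]
i32.const -3 → [8, -3]
i32.mul      → [-24]
i32.const -5 → [-24, -5]
i32.sub      → [-19]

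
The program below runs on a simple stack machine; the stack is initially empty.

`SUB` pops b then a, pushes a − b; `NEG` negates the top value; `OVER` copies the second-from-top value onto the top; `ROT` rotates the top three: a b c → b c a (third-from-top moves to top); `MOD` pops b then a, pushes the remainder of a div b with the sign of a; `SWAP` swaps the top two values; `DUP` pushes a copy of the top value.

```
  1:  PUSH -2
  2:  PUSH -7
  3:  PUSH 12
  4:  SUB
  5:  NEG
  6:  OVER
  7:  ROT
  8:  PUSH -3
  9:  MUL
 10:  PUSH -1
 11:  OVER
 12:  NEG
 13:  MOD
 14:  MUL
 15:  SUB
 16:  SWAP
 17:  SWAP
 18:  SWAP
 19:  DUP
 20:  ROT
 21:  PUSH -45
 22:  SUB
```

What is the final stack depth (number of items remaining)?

PUSH -2  → [-2]
PUSH -7  → [-2, -7]
PUSH 12  → [-2, -7, 12]
SUB      → [-2, -19]
NEG      → [-2, 19]
OVER     → [-2, 19, -2]
ROT      → [19, -2, -2]
PUSH -3  → [19, -2, -2, -3]
MUL      → [19, -2, 6]
PUSH -1  → [19, -2, 6, -1]
OVER     → [19, -2, 6, -1, 6]
NEG      → [19, -2, 6, -1, -6]
MOD      → [19, -2, 6, -1]
MUL      → [19, -2, -6]
SUB      → [19, 4]
SWAP     → [4, 19]
SWAP     → [19, 4]
SWAP     → [4, 19]
DUP      → [4, 19, 19]
ROT      → [19, 19, 4]
PUSH -45 → [19, 19, 4, -45]
SUB      → [19, 19, 49]

3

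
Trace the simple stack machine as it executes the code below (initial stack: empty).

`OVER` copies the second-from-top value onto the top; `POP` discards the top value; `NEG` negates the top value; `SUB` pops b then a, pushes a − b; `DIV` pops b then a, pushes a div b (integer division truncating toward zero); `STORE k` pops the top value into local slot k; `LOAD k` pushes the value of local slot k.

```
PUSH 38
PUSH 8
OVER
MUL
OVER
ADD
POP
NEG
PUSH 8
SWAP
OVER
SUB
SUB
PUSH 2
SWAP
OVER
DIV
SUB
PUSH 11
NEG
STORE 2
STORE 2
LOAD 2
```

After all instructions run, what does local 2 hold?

-25

PUSH 38  38
PUSH 8   38 8
OVER     38 8 38
MUL      38 304
OVER     38 304 38
ADD      38 342
POP      38
NEG      -38
PUSH 8   -38 8
SWAP     8 -38
OVER     8 -38 8
SUB      8 -46
SUB      54
PUSH 2   54 2
SWAP     2 54
OVER     2 54 2
DIV      2 27
SUB      -25
PUSH 11  -25 11
NEG      -25 -11
STORE 2  -25
STORE 2  (empty)
LOAD 2   -25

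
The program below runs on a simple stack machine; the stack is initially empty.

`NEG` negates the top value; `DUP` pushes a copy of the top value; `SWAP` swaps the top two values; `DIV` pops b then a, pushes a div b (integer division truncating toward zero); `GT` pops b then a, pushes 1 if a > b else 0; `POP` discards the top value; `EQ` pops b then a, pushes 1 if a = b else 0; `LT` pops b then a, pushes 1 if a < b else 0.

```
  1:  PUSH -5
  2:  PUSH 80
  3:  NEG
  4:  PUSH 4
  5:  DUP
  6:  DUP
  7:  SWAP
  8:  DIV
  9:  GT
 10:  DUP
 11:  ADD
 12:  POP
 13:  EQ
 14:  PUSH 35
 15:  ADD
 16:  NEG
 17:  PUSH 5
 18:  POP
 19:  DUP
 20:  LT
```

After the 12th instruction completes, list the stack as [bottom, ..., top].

PUSH -5  [-5]
PUSH 80  [-5, 80]
NEG      [-5, -80]
PUSH 4   [-5, -80, 4]
DUP      [-5, -80, 4, 4]
DUP      [-5, -80, 4, 4, 4]
SWAP     [-5, -80, 4, 4, 4]
DIV      [-5, -80, 4, 1]
GT       [-5, -80, 1]
DUP      [-5, -80, 1, 1]
ADD      [-5, -80, 2]
POP      [-5, -80]

[-5, -80]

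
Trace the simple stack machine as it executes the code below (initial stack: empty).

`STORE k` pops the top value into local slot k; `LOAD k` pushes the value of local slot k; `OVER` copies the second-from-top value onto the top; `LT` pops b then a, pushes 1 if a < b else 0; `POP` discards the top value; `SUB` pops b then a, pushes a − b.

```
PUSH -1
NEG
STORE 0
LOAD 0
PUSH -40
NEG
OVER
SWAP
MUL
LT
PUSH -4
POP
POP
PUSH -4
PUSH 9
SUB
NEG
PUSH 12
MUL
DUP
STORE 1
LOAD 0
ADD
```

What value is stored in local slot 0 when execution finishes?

PUSH -1  → [-1]
NEG      → [1]
STORE 0  → []
LOAD 0   → [1]
PUSH -40 → [1, -40]
NEG      → [1, 40]
OVER     → [1, 40, 1]
SWAP     → [1, 1, 40]
MUL      → [1, 40]
LT       → [1]
PUSH -4  → [1, -4]
POP      → [1]
POP      → []
PUSH -4  → [-4]
PUSH 9   → [-4, 9]
SUB      → [-13]
NEG      → [13]
PUSH 12  → [13, 12]
MUL      → [156]
DUP      → [156, 156]
STORE 1  → [156]
LOAD 0   → [156, 1]
ADD      → [157]

1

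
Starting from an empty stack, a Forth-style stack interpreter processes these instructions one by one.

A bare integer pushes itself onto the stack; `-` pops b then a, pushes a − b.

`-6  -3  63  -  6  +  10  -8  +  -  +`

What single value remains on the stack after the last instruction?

-6  [-6]
-3  [-6, -3]
63  [-6, -3, 63]
-   [-6, -66]
6   [-6, -66, 6]
+   [-6, -60]
10  [-6, -60, 10]
-8  [-6, -60, 10, -8]
+   [-6, -60, 2]
-   [-6, -62]
+   [-68]

-68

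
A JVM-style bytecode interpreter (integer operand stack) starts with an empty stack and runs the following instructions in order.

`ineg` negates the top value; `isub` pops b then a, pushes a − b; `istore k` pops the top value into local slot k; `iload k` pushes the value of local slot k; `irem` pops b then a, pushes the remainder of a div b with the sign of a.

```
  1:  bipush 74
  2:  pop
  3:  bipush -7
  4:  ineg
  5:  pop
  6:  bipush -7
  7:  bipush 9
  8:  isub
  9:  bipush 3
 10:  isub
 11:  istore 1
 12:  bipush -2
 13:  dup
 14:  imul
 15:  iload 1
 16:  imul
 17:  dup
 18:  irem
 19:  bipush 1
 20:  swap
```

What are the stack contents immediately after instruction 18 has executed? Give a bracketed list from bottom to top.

bipush 74 -> 74
pop       -> (empty)
bipush -7 -> -7
ineg      -> 7
pop       -> (empty)
bipush -7 -> -7
bipush 9  -> -7 9
isub      -> -16
bipush 3  -> -16 3
isub      -> -19
istore 1  -> (empty)
bipush -2 -> -2
dup       -> -2 -2
imul      -> 4
iload 1   -> 4 -19
imul      -> -76
dup       -> -76 -76
irem      -> 0

[0]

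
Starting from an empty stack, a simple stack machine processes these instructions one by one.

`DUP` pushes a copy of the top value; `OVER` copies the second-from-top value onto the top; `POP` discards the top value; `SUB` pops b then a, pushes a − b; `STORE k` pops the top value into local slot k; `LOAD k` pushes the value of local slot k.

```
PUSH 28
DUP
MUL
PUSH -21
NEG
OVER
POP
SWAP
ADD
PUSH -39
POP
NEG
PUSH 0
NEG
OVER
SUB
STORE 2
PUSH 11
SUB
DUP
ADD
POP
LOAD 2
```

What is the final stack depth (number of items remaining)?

1

PUSH 28   28
DUP       28 28
MUL       784
PUSH -21  784 -21
NEG       784 21
OVER      784 21 784
POP       784 21
SWAP      21 784
ADD       805
PUSH -39  805 -39
POP       805
NEG       -805
PUSH 0    -805 0
NEG       -805 0
OVER      -805 0 -805
SUB       -805 805
STORE 2   -805
PUSH 11   -805 11
SUB       -816
DUP       -816 -816
ADD       -1632
POP       (empty)
LOAD 2    805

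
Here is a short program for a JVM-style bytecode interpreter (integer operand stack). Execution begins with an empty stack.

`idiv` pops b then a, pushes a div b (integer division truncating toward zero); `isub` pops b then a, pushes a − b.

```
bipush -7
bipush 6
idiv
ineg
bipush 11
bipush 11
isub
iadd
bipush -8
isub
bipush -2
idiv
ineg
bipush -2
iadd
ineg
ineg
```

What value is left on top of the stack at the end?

bipush -7 -> -7
bipush 6  -> -7 6
idiv      -> -1
ineg      -> 1
bipush 11 -> 1 11
bipush 11 -> 1 11 11
isub      -> 1 0
iadd      -> 1
bipush -8 -> 1 -8
isub      -> 9
bipush -2 -> 9 -2
idiv      -> -4
ineg      -> 4
bipush -2 -> 4 -2
iadd      -> 2
ineg      -> -2
ineg      -> 2

2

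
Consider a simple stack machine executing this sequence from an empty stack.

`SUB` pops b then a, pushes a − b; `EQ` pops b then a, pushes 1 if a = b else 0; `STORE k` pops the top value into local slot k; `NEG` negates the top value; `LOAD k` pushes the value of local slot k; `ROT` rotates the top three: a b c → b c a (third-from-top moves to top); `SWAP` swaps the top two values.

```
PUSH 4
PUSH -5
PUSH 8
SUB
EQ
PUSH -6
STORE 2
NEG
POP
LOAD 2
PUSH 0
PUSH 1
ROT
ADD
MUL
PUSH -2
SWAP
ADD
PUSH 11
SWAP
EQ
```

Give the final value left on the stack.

PUSH 4  -> 4
PUSH -5 -> 4 -5
PUSH 8  -> 4 -5 8
SUB     -> 4 -13
EQ      -> 0
PUSH -6 -> 0 -6
STORE 2 -> 0
NEG     -> 0
POP     -> (empty)
LOAD 2  -> -6
PUSH 0  -> -6 0
PUSH 1  -> -6 0 1
ROT     -> 0 1 -6
ADD     -> 0 -5
MUL     -> 0
PUSH -2 -> 0 -2
SWAP    -> -2 0
ADD     -> -2
PUSH 11 -> -2 11
SWAP    -> 11 -2
EQ      -> 0

0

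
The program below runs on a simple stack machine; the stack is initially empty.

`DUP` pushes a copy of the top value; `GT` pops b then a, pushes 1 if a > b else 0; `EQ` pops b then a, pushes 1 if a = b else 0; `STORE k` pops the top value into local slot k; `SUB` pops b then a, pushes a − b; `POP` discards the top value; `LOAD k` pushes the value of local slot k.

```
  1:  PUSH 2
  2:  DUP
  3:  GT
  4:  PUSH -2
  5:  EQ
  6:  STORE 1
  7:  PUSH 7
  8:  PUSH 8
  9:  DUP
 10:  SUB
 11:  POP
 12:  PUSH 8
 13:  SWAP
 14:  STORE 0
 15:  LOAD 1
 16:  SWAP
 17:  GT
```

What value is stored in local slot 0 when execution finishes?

PUSH 2  : 2
DUP     : 2 2
GT      : 0
PUSH -2 : 0 -2
EQ      : 0
STORE 1 : (empty)
PUSH 7  : 7
PUSH 8  : 7 8
DUP     : 7 8 8
SUB     : 7 0
POP     : 7
PUSH 8  : 7 8
SWAP    : 8 7
STORE 0 : 8
LOAD 1  : 8 0
SWAP    : 0 8
GT      : 0

7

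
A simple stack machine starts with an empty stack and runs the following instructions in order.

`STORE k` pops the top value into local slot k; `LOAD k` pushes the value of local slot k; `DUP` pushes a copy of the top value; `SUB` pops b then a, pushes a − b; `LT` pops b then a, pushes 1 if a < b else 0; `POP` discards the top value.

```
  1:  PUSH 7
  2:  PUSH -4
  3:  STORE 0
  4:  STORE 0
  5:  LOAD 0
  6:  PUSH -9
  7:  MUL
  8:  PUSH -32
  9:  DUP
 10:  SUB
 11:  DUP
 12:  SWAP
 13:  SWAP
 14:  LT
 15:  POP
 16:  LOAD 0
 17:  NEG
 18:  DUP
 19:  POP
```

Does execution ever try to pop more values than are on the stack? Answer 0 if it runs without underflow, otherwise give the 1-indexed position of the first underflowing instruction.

0

PUSH 7   -> [7]
PUSH -4  -> [7, -4]
STORE 0  -> [7]
STORE 0  -> []
LOAD 0   -> [7]
PUSH -9  -> [7, -9]
MUL      -> [-63]
PUSH -32 -> [-63, -32]
DUP      -> [-63, -32, -32]
SUB      -> [-63, 0]
DUP      -> [-63, 0, 0]
SWAP     -> [-63, 0, 0]
SWAP     -> [-63, 0, 0]
LT       -> [-63, 0]
POP      -> [-63]
LOAD 0   -> [-63, 7]
NEG      -> [-63, -7]
DUP      -> [-63, -7, -7]
POP      -> [-63, -7]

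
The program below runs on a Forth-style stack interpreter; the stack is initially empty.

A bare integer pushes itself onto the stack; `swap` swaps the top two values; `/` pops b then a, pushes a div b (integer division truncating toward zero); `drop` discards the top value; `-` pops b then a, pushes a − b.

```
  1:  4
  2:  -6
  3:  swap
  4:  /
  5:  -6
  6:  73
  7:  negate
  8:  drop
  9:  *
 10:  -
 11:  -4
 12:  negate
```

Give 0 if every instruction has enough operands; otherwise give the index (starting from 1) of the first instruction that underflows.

4       4
-6      4 -6
swap    -6 4
/       -1
-6      -1 -6
73      -1 -6 73
negate  -1 -6 -73
drop    -1 -6
*       6
-  — needs 2 operands, stack has 1 → underflow

10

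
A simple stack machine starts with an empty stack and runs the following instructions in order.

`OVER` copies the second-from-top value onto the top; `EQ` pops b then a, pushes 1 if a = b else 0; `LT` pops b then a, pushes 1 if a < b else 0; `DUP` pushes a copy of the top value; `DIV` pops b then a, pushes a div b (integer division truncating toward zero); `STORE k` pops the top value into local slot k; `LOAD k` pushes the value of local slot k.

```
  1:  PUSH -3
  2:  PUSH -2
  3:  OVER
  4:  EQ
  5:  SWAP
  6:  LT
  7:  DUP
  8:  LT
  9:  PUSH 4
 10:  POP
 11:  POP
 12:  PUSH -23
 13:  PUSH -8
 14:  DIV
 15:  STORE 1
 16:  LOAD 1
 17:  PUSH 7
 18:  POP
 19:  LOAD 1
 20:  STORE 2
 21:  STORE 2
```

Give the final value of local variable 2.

PUSH -3   [-3]
PUSH -2   [-3, -2]
OVER      [-3, -2, -3]
EQ        [-3, 0]
SWAP      [0, -3]
LT        [0]
DUP       [0, 0]
LT        [0]
PUSH 4    [0, 4]
POP       [0]
POP       []
PUSH -23  [-23]
PUSH -8   [-23, -8]
DIV       [2]
STORE 1   []
LOAD 1    [2]
PUSH 7    [2, 7]
POP       [2]
LOAD 1    [2, 2]
STORE 2   [2]
STORE 2   []

2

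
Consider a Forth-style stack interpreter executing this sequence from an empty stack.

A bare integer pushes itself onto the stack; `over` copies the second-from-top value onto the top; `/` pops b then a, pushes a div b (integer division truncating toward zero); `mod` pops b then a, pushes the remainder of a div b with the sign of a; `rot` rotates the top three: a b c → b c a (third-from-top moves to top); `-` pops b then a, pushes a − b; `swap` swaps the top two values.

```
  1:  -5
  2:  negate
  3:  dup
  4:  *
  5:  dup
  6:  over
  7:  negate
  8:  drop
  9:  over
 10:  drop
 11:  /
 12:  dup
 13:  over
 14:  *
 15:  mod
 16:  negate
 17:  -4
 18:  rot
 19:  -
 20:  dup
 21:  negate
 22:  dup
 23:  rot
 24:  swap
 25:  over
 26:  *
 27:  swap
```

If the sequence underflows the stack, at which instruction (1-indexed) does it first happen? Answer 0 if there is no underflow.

18

-5     → -5
negate → 5
dup    → 5 5
*      → 25
dup    → 25 25
over   → 25 25 25
negate → 25 25 -25
drop   → 25 25
over   → 25 25 25
drop   → 25 25
/      → 1
dup    → 1 1
over   → 1 1 1
*      → 1 1
mod    → 0
negate → 0
-4     → 0 -4
rot  — needs 3 operands, stack has 2 → underflow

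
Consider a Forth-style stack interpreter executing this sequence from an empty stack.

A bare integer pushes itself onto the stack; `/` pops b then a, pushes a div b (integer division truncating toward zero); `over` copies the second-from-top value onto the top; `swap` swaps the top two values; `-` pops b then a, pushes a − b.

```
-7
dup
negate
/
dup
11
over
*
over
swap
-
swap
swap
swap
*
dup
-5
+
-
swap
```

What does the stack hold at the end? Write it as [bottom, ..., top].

-7     -> -7
dup    -> -7 -7
negate -> -7 7
/      -> -1
dup    -> -1 -1
11     -> -1 -1 11
over   -> -1 -1 11 -1
*      -> -1 -1 -11
over   -> -1 -1 -11 -1
swap   -> -1 -1 -1 -11
-      -> -1 -1 10
swap   -> -1 10 -1
swap   -> -1 -1 10
swap   -> -1 10 -1
*      -> -1 -10
dup    -> -1 -10 -10
-5     -> -1 -10 -10 -5
+      -> -1 -10 -15
-      -> -1 5
swap   -> 5 -1

[5, -1]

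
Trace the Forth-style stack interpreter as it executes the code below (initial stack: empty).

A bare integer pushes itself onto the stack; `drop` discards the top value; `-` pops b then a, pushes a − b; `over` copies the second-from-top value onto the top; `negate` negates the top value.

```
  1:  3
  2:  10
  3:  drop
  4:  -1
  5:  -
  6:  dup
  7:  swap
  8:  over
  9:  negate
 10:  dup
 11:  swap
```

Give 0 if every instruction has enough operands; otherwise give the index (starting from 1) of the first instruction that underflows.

0

3      : [3]
10     : [3, 10]
drop   : [3]
-1     : [3, -1]
-      : [4]
dup    : [4, 4]
swap   : [4, 4]
over   : [4, 4, 4]
negate : [4, 4, -4]
dup    : [4, 4, -4, -4]
swap   : [4, 4, -4, -4]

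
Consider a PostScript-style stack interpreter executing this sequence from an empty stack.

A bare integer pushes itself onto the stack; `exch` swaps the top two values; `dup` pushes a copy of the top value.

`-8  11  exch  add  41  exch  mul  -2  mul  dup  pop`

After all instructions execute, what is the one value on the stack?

-8   : -8
11   : -8 11
exch : 11 -8
add  : 3
41   : 3 41
exch : 41 3
mul  : 123
-2   : 123 -2
mul  : -246
dup  : -246 -246
pop  : -246

-246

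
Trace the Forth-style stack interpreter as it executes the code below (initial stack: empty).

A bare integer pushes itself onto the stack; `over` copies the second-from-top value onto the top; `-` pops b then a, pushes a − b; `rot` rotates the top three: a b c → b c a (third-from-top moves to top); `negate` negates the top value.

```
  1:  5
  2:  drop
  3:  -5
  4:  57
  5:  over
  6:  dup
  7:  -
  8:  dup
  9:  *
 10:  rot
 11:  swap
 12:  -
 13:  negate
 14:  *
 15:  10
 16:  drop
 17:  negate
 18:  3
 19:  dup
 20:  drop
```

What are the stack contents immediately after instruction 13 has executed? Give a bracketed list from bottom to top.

5      -> [5]
drop   -> []
-5     -> [-5]
57     -> [-5, 57]
over   -> [-5, 57, -5]
dup    -> [-5, 57, -5, -5]
-      -> [-5, 57, 0]
dup    -> [-5, 57, 0, 0]
*      -> [-5, 57, 0]
rot    -> [57, 0, -5]
swap   -> [57, -5, 0]
-      -> [57, -5]
negate -> [57, 5]

[57, 5]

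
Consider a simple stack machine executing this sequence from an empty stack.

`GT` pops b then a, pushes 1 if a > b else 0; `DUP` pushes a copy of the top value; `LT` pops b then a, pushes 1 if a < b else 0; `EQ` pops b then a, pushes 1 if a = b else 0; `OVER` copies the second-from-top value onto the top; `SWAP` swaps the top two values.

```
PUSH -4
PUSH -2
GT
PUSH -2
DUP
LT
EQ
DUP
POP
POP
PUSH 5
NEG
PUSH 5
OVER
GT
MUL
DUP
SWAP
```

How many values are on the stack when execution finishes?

PUSH -4 -> -4
PUSH -2 -> -4 -2
GT      -> 0
PUSH -2 -> 0 -2
DUP     -> 0 -2 -2
LT      -> 0 0
EQ      -> 1
DUP     -> 1 1
POP     -> 1
POP     -> (empty)
PUSH 5  -> 5
NEG     -> -5
PUSH 5  -> -5 5
OVER    -> -5 5 -5
GT      -> -5 1
MUL     -> -5
DUP     -> -5 -5
SWAP    -> -5 -5

2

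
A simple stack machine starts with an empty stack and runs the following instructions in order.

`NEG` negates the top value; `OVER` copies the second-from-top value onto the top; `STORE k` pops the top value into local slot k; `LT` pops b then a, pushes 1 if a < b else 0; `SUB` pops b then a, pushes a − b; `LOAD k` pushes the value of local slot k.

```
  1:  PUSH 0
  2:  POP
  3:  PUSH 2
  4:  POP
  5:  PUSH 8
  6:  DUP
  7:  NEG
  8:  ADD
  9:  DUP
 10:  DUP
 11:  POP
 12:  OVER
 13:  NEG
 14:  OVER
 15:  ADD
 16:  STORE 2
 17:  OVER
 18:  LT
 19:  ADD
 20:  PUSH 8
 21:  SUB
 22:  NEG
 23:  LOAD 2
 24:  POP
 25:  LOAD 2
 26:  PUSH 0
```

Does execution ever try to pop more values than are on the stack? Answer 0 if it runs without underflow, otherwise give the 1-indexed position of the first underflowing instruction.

PUSH 0   [0]
POP      []
PUSH 2   [2]
POP      []
PUSH 8   [8]
DUP      [8, 8]
NEG      [8, -8]
ADD      [0]
DUP      [0, 0]
DUP      [0, 0, 0]
POP      [0, 0]
OVER     [0, 0, 0]
NEG      [0, 0, 0]
OVER     [0, 0, 0, 0]
ADD      [0, 0, 0]
STORE 2  [0, 0]
OVER     [0, 0, 0]
LT       [0, 0]
ADD      [0]
PUSH 8   [0, 8]
SUB      [-8]
NEG      [8]
LOAD 2   [8, 0]
POP      [8]
LOAD 2   [8, 0]
PUSH 0   [8, 0, 0]

0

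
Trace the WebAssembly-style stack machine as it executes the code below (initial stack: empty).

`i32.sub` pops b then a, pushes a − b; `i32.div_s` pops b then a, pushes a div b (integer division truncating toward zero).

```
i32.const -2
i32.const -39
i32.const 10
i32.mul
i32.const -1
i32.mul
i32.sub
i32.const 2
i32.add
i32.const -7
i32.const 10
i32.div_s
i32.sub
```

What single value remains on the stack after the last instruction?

-390

i32.const -2  -> [-2]
i32.const -39 -> [-2, -39]
i32.const 10  -> [-2, -39, 10]
i32.mul       -> [-2, -390]
i32.const -1  -> [-2, -390, -1]
i32.mul       -> [-2, 390]
i32.sub       -> [-392]
i32.const 2   -> [-392, 2]
i32.add       -> [-390]
i32.const -7  -> [-390, -7]
i32.const 10  -> [-390, -7, 10]
i32.div_s     -> [-390, 0]
i32.sub       -> [-390]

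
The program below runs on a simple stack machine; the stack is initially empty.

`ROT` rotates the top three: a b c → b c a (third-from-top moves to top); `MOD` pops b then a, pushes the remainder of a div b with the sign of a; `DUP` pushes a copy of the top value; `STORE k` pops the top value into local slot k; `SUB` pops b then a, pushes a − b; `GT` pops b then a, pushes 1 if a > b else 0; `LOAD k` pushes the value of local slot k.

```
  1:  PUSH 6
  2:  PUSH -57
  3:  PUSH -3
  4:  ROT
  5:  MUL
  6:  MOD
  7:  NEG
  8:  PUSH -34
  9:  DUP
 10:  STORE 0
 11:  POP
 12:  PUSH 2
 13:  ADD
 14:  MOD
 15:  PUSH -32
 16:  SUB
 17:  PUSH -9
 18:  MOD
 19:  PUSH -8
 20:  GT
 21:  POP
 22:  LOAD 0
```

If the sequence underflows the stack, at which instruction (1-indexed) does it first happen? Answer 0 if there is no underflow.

PUSH 6   -> 6
PUSH -57 -> 6 -57
PUSH -3  -> 6 -57 -3
ROT      -> -57 -3 6
MUL      -> -57 -18
MOD      -> -3
NEG      -> 3
PUSH -34 -> 3 -34
DUP      -> 3 -34 -34
STORE 0  -> 3 -34
POP      -> 3
PUSH 2   -> 3 2
ADD      -> 5
MOD  — needs 2 operands, stack has 1 → underflow

14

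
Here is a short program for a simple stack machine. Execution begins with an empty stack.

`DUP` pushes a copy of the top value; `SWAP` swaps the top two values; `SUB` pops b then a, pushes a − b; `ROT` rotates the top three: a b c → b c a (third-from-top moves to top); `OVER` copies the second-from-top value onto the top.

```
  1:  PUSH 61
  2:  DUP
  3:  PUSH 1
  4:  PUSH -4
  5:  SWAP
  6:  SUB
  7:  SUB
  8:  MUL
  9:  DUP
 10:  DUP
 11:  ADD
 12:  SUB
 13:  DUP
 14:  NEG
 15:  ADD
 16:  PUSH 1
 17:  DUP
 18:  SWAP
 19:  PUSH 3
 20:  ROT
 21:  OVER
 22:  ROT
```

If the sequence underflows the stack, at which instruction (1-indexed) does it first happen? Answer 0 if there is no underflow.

PUSH 61 → 61
DUP     → 61 61
PUSH 1  → 61 61 1
PUSH -4 → 61 61 1 -4
SWAP    → 61 61 -4 1
SUB     → 61 61 -5
SUB     → 61 66
MUL     → 4026
DUP     → 4026 4026
DUP     → 4026 4026 4026
ADD     → 4026 8052
SUB     → -4026
DUP     → -4026 -4026
NEG     → -4026 4026
ADD     → 0
PUSH 1  → 0 1
DUP     → 0 1 1
SWAP    → 0 1 1
PUSH 3  → 0 1 1 3
ROT     → 0 1 3 1
OVER    → 0 1 3 1 3
ROT     → 0 1 1 3 3

0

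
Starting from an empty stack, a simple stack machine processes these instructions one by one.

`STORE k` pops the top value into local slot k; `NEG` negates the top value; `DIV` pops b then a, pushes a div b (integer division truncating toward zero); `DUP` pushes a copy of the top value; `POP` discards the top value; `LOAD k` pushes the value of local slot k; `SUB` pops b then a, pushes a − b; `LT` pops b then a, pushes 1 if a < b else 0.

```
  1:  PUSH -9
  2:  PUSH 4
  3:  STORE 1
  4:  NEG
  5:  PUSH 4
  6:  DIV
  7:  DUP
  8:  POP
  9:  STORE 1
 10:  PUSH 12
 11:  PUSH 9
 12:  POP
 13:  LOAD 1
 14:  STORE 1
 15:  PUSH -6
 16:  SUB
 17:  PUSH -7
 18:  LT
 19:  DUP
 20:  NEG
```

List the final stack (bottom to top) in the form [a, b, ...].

PUSH -9 : [-9]
PUSH 4  : [-9, 4]
STORE 1 : [-9]
NEG     : [9]
PUSH 4  : [9, 4]
DIV     : [2]
DUP     : [2, 2]
POP     : [2]
STORE 1 : []
PUSH 12 : [12]
PUSH 9  : [12, 9]
POP     : [12]
LOAD 1  : [12, 2]
STORE 1 : [12]
PUSH -6 : [12, -6]
SUB     : [18]
PUSH -7 : [18, -7]
LT      : [0]
DUP     : [0, 0]
NEG     : [0, 0]

[0, 0]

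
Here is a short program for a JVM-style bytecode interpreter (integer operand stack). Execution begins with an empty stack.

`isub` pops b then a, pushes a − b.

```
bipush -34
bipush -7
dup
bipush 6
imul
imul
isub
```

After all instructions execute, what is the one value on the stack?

-328

bipush -34  [-34]
bipush -7   [-34, -7]
dup         [-34, -7, -7]
bipush 6    [-34, -7, -7, 6]
imul        [-34, -7, -42]
imul        [-34, 294]
isub        [-328]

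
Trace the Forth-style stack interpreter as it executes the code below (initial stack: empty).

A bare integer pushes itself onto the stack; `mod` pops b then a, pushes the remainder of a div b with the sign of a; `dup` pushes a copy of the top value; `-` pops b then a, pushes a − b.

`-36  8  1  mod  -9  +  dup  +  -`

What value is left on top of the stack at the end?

-18

-36  -36
8    -36 8
1    -36 8 1
mod  -36 0
-9   -36 0 -9
+    -36 -9
dup  -36 -9 -9
+    -36 -18
-    -18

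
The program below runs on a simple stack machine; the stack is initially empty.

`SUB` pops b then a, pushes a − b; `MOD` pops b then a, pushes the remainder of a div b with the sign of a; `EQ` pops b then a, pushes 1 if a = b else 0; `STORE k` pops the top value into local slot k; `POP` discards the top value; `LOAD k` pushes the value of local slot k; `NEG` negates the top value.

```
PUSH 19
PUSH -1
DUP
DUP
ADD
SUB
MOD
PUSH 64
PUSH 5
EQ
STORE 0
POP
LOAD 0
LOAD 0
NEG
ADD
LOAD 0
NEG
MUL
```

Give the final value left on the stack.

PUSH 19 -> [19]
PUSH -1 -> [19, -1]
DUP     -> [19, -1, -1]
DUP     -> [19, -1, -1, -1]
ADD     -> [19, -1, -2]
SUB     -> [19, 1]
MOD     -> [0]
PUSH 64 -> [0, 64]
PUSH 5  -> [0, 64, 5]
EQ      -> [0, 0]
STORE 0 -> [0]
POP     -> []
LOAD 0  -> [0]
LOAD 0  -> [0, 0]
NEG     -> [0, 0]
ADD     -> [0]
LOAD 0  -> [0, 0]
NEG     -> [0, 0]
MUL     -> [0]

0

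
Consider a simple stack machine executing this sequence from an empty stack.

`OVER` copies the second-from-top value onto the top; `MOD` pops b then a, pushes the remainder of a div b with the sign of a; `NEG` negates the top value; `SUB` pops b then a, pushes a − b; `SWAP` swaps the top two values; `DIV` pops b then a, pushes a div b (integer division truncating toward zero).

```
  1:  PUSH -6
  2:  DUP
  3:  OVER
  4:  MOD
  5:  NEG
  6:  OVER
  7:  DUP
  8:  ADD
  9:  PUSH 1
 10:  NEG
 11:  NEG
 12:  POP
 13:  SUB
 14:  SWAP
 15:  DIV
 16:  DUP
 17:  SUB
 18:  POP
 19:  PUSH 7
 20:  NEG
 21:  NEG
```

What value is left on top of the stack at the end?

PUSH -6 → [-6]
DUP     → [-6, -6]
OVER    → [-6, -6, -6]
MOD     → [-6, 0]
NEG     → [-6, 0]
OVER    → [-6, 0, -6]
DUP     → [-6, 0, -6, -6]
ADD     → [-6, 0, -12]
PUSH 1  → [-6, 0, -12, 1]
NEG     → [-6, 0, -12, -1]
NEG     → [-6, 0, -12, 1]
POP     → [-6, 0, -12]
SUB     → [-6, 12]
SWAP    → [12, -6]
DIV     → [-2]
DUP     → [-2, -2]
SUB     → [0]
POP     → []
PUSH 7  → [7]
NEG     → [-7]
NEG     → [7]

7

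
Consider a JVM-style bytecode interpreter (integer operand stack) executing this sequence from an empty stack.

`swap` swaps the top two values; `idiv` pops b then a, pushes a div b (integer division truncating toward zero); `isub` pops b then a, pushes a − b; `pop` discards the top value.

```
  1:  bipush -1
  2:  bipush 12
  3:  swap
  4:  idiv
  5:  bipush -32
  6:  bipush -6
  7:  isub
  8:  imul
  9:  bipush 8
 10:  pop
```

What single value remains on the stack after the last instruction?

312

bipush -1  -> -1
bipush 12  -> -1 12
swap       -> 12 -1
idiv       -> -12
bipush -32 -> -12 -32
bipush -6  -> -12 -32 -6
isub       -> -12 -26
imul       -> 312
bipush 8   -> 312 8
pop        -> 312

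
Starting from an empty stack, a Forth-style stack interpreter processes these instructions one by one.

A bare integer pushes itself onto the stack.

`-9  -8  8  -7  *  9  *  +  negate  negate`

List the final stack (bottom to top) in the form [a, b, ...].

-9     : [-9]
-8     : [-9, -8]
8      : [-9, -8, 8]
-7     : [-9, -8, 8, -7]
*      : [-9, -8, -56]
9      : [-9, -8, -56, 9]
*      : [-9, -8, -504]
+      : [-9, -512]
negate : [-9, 512]
negate : [-9, -512]

[-9, -512]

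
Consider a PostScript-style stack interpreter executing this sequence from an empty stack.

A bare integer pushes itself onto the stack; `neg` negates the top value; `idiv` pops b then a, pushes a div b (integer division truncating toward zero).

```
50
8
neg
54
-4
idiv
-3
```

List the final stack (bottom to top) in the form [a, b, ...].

[50, -8, -13, -3]

50   -> 50
8    -> 50 8
neg  -> 50 -8
54   -> 50 -8 54
-4   -> 50 -8 54 -4
idiv -> 50 -8 -13
-3   -> 50 -8 -13 -3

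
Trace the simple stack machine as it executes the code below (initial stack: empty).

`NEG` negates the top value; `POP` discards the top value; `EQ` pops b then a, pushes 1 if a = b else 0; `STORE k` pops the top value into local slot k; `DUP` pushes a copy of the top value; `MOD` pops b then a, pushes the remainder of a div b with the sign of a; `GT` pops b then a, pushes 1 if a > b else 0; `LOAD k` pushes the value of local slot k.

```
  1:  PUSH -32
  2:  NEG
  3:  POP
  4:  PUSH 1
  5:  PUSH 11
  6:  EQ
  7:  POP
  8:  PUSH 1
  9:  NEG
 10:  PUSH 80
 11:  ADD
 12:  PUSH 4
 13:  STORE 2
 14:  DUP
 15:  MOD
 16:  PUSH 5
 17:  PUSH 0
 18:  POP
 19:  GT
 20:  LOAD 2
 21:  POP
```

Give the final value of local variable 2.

PUSH -32  -32
NEG       32
POP       (empty)
PUSH 1    1
PUSH 11   1 11
EQ        0
POP       (empty)
PUSH 1    1
NEG       -1
PUSH 80   -1 80
ADD       79
PUSH 4    79 4
STORE 2   79
DUP       79 79
MOD       0
PUSH 5    0 5
PUSH 0    0 5 0
POP       0 5
GT        0
LOAD 2    0 4
POP       0

4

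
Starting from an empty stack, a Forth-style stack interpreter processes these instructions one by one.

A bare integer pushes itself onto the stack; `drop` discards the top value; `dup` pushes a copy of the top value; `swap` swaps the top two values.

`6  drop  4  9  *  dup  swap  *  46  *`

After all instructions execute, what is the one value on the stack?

6    → [6]
drop → []
4    → [4]
9    → [4, 9]
*    → [36]
dup  → [36, 36]
swap → [36, 36]
*    → [1296]
46   → [1296, 46]
*    → [59616]

59616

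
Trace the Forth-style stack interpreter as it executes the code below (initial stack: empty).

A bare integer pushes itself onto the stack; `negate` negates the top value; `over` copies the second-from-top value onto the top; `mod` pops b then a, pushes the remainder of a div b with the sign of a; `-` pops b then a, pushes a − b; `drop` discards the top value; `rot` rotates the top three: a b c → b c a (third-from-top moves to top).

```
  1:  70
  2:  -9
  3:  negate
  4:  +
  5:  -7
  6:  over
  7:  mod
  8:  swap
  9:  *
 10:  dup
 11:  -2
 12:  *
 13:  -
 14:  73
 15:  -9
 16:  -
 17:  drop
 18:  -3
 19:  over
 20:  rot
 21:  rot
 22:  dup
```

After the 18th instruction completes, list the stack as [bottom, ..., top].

[-1659, -3]

70     -> [70]
-9     -> [70, -9]
negate -> [70, 9]
+      -> [79]
-7     -> [79, -7]
over   -> [79, -7, 79]
mod    -> [79, -7]
swap   -> [-7, 79]
*      -> [-553]
dup    -> [-553, -553]
-2     -> [-553, -553, -2]
*      -> [-553, 1106]
-      -> [-1659]
73     -> [-1659, 73]
-9     -> [-1659, 73, -9]
-      -> [-1659, 82]
drop   -> [-1659]
-3     -> [-1659, -3]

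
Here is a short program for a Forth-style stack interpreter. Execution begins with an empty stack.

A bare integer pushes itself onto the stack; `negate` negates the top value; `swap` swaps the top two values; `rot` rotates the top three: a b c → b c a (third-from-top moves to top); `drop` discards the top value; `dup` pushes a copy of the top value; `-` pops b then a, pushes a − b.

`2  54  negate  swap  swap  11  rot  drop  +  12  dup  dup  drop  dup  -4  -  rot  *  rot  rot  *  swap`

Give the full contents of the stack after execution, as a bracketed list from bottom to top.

[-516, 192]

2       2
54      2 54
negate  2 -54
swap    -54 2
swap    2 -54
11      2 -54 11
rot     -54 11 2
drop    -54 11
+       -43
12      -43 12
dup     -43 12 12
dup     -43 12 12 12
drop    -43 12 12
dup     -43 12 12 12
-4      -43 12 12 12 -4
-       -43 12 12 16
rot     -43 12 16 12
*       -43 12 192
rot     12 192 -43
rot     192 -43 12
*       192 -516
swap    -516 192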